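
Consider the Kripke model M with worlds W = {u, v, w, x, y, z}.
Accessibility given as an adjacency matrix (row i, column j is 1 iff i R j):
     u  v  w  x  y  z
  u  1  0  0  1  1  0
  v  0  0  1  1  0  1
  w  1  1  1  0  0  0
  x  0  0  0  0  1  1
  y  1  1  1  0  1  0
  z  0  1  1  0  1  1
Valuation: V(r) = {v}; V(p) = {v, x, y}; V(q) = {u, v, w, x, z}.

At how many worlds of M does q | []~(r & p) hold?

5

Let φ = q | []~(r & p). Evaluate φ at each world:
  u (successors {u, x, y}): φ is true.
  v (successors {w, x, z}): φ is true.
  w (successors {u, v, w}): φ is true.
  x (successors {y, z}): φ is true.
  y (successors {u, v, w, y}): φ is false.
  z (successors {v, w, y, z}): φ is true.
For instance, at w:
  At w: q is true, []~(r & p) is false, so q | []~(r & p) is true.
    At w: []~(r & p) requires ~(r & p) at every successor {u, v, w}.
      ~(r & p) fails at v, so []~(r & p) is false at w.
Satisfying worlds: {u, v, w, x, z}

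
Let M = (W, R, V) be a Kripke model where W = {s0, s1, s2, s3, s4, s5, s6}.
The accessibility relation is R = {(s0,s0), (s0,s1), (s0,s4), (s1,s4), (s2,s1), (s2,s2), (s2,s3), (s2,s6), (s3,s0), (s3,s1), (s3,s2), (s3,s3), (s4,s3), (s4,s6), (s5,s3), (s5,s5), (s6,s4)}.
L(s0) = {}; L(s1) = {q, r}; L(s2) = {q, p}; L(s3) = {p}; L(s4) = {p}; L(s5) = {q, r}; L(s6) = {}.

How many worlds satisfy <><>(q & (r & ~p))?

Let φ = <><>(q & (r & ~p)). Evaluate φ at each world:
  s0 (successors {s0, s1, s4}): φ is true.
  s1 (successors {s4}): φ is false.
  s2 (successors {s1, s2, s3, s6}): φ is true.
  s3 (successors {s0, s1, s2, s3}): φ is true.
  s4 (successors {s3, s6}): φ is true.
  s5 (successors {s3, s5}): φ is true.
  s6 (successors {s4}): φ is false.
For instance, at s4:
  At s4: <><>(q & (r & ~p)) requires <>(q & (r & ~p)) at some successor in {s3, s6}.
    <>(q & (r & ~p)) holds at s3, so <><>(q & (r & ~p)) is true at s4.
      At s3: <>(q & (r & ~p)) requires q & (r & ~p) at some successor in {s0, s1, s2, s3}.
        q & (r & ~p) holds at s1, so <>(q & (r & ~p)) is true at s3.
Satisfying worlds: {s0, s2, s3, s4, s5}

5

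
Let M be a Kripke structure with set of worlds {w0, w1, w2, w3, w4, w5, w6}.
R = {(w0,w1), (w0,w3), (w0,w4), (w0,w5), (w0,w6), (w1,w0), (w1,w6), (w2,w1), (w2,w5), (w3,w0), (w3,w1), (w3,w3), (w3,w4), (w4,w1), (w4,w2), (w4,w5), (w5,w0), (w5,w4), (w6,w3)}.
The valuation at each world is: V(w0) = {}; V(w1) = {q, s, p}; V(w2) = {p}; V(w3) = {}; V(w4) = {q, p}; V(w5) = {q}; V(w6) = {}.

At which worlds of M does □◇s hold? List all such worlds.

Recall that □ψ holds at a world iff ψ holds at every accessible world, and ◇ψ holds iff ψ holds at some accessible world.
Let φ = □◇s. Evaluate φ at each world:
  w0 (successors {w1, w3, w4, w5, w6}): φ is false.
  w1 (successors {w0, w6}): φ is false.
  w2 (successors {w1, w5}): φ is false.
  w3 (successors {w0, w1, w3, w4}): φ is false.
  w4 (successors {w1, w2, w5}): φ is false.
  w5 (successors {w0, w4}): φ is true.
  w6 (successors {w3}): φ is true.
For instance, at w1:
  At w1: □◇s requires ◇s at every successor {w0, w6}.
    ◇s fails at w6, so □◇s is false at w1.
      At w6: ◇s requires s at some successor in {w3}.
        At w3: s is false.
      So ◇s is false at w6.
Satisfying worlds: {w5, w6}

w5, w6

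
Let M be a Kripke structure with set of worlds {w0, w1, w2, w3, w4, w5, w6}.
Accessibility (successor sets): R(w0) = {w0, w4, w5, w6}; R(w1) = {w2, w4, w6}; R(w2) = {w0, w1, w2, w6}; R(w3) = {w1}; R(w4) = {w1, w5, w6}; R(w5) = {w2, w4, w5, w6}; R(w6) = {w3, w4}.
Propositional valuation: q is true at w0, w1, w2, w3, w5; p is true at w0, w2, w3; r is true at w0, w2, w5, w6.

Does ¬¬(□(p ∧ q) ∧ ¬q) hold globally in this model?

No

Let φ = ¬¬(□(p ∧ q) ∧ ¬q). Evaluate φ at each world:
  w0 (successors {w0, w4, w5, w6}): φ is false.
  w1 (successors {w2, w4, w6}): φ is false.
  w2 (successors {w0, w1, w2, w6}): φ is false.
  w3 (successors {w1}): φ is false.
  w4 (successors {w1, w5, w6}): φ is false.
  w5 (successors {w2, w4, w5, w6}): φ is false.
  w6 (successors {w3, w4}): φ is false.
Detail at w0 (counterexample):
  At w0: ¬(□(p ∧ q) ∧ ¬q) is true, so ¬¬(□(p ∧ q) ∧ ¬q) is false.
    At w0: □(p ∧ q) ∧ ¬q is false, so ¬(□(p ∧ q) ∧ ¬q) is true.
      At w0: □(p ∧ q) is false, ¬q is false, so □(p ∧ q) ∧ ¬q is false.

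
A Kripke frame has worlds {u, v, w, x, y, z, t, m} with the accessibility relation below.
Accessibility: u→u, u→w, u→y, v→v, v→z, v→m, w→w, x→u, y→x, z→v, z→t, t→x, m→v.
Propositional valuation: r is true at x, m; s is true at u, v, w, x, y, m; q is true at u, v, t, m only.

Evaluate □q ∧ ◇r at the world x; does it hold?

At x: □q is true, ◇r is false, so □q ∧ ◇r is false.
  At x: □q requires q at every successor {u}.
    At u: q is true.
  So □q is true at x.
  At x: ◇r requires r at some successor in {u}.
    At u: r is false.
  So ◇r is false at x.

No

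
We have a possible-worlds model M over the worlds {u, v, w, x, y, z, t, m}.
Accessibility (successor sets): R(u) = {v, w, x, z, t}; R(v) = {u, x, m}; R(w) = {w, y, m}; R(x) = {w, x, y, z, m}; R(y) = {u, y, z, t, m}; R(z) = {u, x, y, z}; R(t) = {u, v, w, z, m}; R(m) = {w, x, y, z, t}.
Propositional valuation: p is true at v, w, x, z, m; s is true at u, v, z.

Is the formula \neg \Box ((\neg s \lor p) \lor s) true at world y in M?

At y: \Box ((\neg s \lor p) \lor s) is true, so \neg \Box ((\neg s \lor p) \lor s) is false.
  At y: \Box ((\neg s \lor p) \lor s) requires (\neg s \lor p) \lor s at every successor {u, y, z, t, m}.
    At u: (\neg s \lor p) \lor s is true.
    At y: (\neg s \lor p) \lor s is true.
    At z: (\neg s \lor p) \lor s is true.
    At t: (\neg s \lor p) \lor s is true.
    At m: (\neg s \lor p) \lor s is true.
  So \Box ((\neg s \lor p) \lor s) is true at y.

No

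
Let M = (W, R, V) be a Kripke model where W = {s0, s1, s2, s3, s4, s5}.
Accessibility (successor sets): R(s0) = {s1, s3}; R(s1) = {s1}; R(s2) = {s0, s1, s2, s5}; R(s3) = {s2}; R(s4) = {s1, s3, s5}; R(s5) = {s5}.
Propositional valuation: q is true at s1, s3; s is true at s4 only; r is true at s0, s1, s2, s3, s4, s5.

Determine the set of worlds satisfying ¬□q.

Let φ = ¬□q. Evaluate φ at each world:
  s0 (successors {s1, s3}): φ is false.
  s1 (successors {s1}): φ is false.
  s2 (successors {s0, s1, s2, s5}): φ is true.
  s3 (successors {s2}): φ is true.
  s4 (successors {s1, s3, s5}): φ is true.
  s5 (successors {s5}): φ is true.
For instance, at s0:
  At s0: □q is true, so ¬□q is false.
    At s0: □q requires q at every successor {s1, s3}.
      At s1: q is true.
      At s3: q is true.
    So □q is true at s0.
Satisfying worlds: {s2, s3, s4, s5}

s2, s3, s4, s5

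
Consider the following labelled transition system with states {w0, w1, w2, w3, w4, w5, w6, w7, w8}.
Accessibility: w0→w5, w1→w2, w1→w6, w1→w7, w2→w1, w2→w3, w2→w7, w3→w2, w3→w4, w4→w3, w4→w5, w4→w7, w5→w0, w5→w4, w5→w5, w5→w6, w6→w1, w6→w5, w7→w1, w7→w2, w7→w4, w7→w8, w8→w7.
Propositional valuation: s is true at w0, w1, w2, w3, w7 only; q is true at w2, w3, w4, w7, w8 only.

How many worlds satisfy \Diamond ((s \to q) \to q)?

Let φ = \Diamond ((s \to q) \to q). Evaluate φ at each world:
  w0 (successors {w5}): φ is false.
  w1 (successors {w2, w6, w7}): φ is true.
  w2 (successors {w1, w3, w7}): φ is true.
  w3 (successors {w2, w4}): φ is true.
  w4 (successors {w3, w5, w7}): φ is true.
  w5 (successors {w0, w4, w5, w6}): φ is true.
  w6 (successors {w1, w5}): φ is true.
  w7 (successors {w1, w2, w4, w8}): φ is true.
  w8 (successors {w7}): φ is true.
For instance, at w1:
  At w1: \Diamond ((s \to q) \to q) requires (s \to q) \to q at some successor in {w2, w6, w7}.
    (s \to q) \to q holds at w2, so \Diamond ((s \to q) \to q) is true at w1.
Satisfying worlds: {w1, w2, w3, w4, w5, w6, w7, w8}

8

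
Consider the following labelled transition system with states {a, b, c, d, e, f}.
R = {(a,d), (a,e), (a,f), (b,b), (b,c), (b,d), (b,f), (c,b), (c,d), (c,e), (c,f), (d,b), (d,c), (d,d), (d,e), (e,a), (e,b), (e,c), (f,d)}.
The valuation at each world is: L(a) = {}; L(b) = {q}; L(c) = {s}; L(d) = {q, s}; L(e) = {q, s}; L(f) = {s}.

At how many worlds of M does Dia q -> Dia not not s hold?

6

Let φ = Dia q -> Dia not not s. Evaluate φ at each world:
  a (successors {d, e, f}): φ is true.
  b (successors {b, c, d, f}): φ is true.
  c (successors {b, d, e, f}): φ is true.
  d (successors {b, c, d, e}): φ is true.
  e (successors {a, b, c}): φ is true.
  f (successors {d}): φ is true.
For instance, at a:
  At a: Dia q is true, Dia not not s is true, so Dia q -> Dia not not s is true.
    At a: Dia q requires q at some successor in {d, e, f}.
      q holds at d, so Dia q is true at a.
    At a: Dia not not s requires not not s at some successor in {d, e, f}.
      not not s holds at d, so Dia not not s is true at a.
Satisfying worlds: {a, b, c, d, e, f}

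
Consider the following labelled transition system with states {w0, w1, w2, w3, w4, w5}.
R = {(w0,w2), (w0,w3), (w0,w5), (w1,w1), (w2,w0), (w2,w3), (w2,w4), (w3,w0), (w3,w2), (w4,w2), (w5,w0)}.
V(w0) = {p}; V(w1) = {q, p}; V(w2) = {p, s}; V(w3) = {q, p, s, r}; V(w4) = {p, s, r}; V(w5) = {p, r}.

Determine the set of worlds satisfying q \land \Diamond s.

w3

Let φ = q \land \Diamond s. Evaluate φ at each world:
  w0 (successors {w2, w3, w5}): φ is false.
  w1 (successors {w1}): φ is false.
  w2 (successors {w0, w3, w4}): φ is false.
  w3 (successors {w0, w2}): φ is true.
  w4 (successors {w2}): φ is false.
  w5 (successors {w0}): φ is false.
For instance, at w1:
  At w1: q is true, \Diamond s is false, so q \land \Diamond s is false.
    At w1: \Diamond s requires s at some successor in {w1}.
      At w1: s is false.
    So \Diamond s is false at w1.
Satisfying worlds: {w3}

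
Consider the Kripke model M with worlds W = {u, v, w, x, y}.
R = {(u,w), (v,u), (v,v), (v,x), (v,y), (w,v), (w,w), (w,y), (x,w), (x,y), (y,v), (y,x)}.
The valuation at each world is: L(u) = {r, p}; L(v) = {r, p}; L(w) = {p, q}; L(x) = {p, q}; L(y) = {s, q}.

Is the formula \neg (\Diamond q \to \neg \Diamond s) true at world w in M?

Yes

At w: \Diamond q \to \neg \Diamond s is false, so \neg (\Diamond q \to \neg \Diamond s) is true.
  At w: \Diamond q is true, \neg \Diamond s is false, so \Diamond q \to \neg \Diamond s is false.
    At w: \Diamond q requires q at some successor in {v, w, y}.
      q holds at w, so \Diamond q is true at w.
    At w: \Diamond s is true, so \neg \Diamond s is false.
      At w: \Diamond s requires s at some successor in {v, w, y}.
        s holds at y, so \Diamond s is true at w.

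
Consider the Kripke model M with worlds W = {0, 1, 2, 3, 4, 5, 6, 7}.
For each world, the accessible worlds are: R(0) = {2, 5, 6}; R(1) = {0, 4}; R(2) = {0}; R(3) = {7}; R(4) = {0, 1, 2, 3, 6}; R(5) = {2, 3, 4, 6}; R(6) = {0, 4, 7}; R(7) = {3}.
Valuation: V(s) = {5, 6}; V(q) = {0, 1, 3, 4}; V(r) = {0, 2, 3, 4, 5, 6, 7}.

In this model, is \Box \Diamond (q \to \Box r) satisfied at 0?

Yes

At 0: \Box \Diamond (q \to \Box r) requires \Diamond (q \to \Box r) at every successor {2, 5, 6}.
    At 2: \Diamond (q \to \Box r) requires q \to \Box r at some successor in {0}.
      q \to \Box r holds at 0, so \Diamond (q \to \Box r) is true at 2.
    At 5: \Diamond (q \to \Box r) requires q \to \Box r at some successor in {2, 3, 4, 6}.
      q \to \Box r holds at 2, so \Diamond (q \to \Box r) is true at 5.
    At 6: \Diamond (q \to \Box r) requires q \to \Box r at some successor in {0, 4, 7}.
      q \to \Box r holds at 0, so \Diamond (q \to \Box r) is true at 6.
So \Box \Diamond (q \to \Box r) is true at 0.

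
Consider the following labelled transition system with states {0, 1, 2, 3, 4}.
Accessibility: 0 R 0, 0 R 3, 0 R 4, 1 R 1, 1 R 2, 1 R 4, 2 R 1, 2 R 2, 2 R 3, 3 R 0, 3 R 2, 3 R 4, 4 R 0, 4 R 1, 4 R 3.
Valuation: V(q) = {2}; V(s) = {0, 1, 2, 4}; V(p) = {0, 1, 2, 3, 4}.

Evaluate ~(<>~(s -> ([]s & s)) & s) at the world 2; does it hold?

At 2: <>~(s -> ([]s & s)) & s is true, so ~(<>~(s -> ([]s & s)) & s) is false.
  At 2: <>~(s -> ([]s & s)) is true, s is true, so <>~(s -> ([]s & s)) & s is true.
    At 2: <>~(s -> ([]s & s)) requires ~(s -> ([]s & s)) at some successor in {1, 2, 3}.
      ~(s -> ([]s & s)) holds at 2, so <>~(s -> ([]s & s)) is true at 2.

No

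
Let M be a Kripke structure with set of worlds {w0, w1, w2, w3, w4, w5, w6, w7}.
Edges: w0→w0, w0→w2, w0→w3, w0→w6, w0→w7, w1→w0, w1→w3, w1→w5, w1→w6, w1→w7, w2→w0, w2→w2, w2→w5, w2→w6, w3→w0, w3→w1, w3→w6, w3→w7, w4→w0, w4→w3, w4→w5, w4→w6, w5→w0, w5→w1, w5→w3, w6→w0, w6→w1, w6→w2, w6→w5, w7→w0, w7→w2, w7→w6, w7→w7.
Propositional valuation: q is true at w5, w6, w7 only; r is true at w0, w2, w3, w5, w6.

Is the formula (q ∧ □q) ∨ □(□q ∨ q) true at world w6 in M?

Recall that □ψ holds at a world iff ψ holds at every accessible world, and ◇ψ holds iff ψ holds at some accessible world.
At w6: q ∧ □q is false, □(□q ∨ q) is false, so (q ∧ □q) ∨ □(□q ∨ q) is false.
  At w6: q is true, □q is false, so q ∧ □q is false.
    At w6: □q requires q at every successor {w0, w1, w2, w5}.
      q fails at w0, so □q is false at w6.
  At w6: □(□q ∨ q) requires □q ∨ q at every successor {w0, w1, w2, w5}.
    □q ∨ q fails at w0, so □(□q ∨ q) is false at w6.
      At w0: □q is false, q is false, so □q ∨ q is false.

No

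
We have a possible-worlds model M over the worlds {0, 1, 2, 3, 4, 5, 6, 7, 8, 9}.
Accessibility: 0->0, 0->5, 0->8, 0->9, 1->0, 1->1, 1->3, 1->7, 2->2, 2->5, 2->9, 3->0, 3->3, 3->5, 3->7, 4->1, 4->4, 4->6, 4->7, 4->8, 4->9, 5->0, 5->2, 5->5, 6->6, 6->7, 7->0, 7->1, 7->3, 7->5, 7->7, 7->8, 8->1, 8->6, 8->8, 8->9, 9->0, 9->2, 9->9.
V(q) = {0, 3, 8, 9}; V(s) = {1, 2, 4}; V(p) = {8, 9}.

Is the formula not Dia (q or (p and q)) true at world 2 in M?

No

At 2: Dia (q or (p and q)) is true, so not Dia (q or (p and q)) is false.
  At 2: Dia (q or (p and q)) requires q or (p and q) at some successor in {2, 5, 9}.
    q or (p and q) holds at 9, so Dia (q or (p and q)) is true at 2.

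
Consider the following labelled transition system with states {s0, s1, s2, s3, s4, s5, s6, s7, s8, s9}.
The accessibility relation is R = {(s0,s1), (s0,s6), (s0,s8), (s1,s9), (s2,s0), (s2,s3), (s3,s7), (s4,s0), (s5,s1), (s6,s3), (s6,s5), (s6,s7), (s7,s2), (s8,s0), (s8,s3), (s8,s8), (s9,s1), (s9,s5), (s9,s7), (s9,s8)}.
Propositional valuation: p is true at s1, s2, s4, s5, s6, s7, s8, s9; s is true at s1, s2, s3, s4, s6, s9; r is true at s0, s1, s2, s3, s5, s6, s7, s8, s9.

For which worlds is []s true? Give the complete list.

Let φ = []s. Evaluate φ at each world:
  s0 (successors {s1, s6, s8}): φ is false.
  s1 (successors {s9}): φ is true.
  s2 (successors {s0, s3}): φ is false.
  s3 (successors {s7}): φ is false.
  s4 (successors {s0}): φ is false.
  s5 (successors {s1}): φ is true.
  s6 (successors {s3, s5, s7}): φ is false.
  s7 (successors {s2}): φ is true.
  s8 (successors {s0, s3, s8}): φ is false.
  s9 (successors {s1, s5, s7, s8}): φ is false.
For instance, at s1:
  At s1: []s requires s at every successor {s9}.
    At s9: s is true.
  So []s is true at s1.
Satisfying worlds: {s1, s5, s7}

s1, s5, s7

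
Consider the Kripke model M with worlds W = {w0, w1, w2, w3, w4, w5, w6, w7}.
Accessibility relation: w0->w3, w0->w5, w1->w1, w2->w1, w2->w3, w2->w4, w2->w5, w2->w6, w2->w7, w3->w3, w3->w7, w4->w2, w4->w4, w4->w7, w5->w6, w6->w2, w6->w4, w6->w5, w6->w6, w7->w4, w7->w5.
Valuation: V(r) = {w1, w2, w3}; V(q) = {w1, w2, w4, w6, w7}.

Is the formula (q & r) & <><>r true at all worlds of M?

No

Let φ = (q & r) & <><>r. Evaluate φ at each world:
  w0 (successors {w3, w5}): φ is false.
  w1 (successors {w1}): φ is true.
  w2 (successors {w1, w3, w4, w5, w6, w7}): φ is true.
  w3 (successors {w3, w7}): φ is false.
  w4 (successors {w2, w4, w7}): φ is false.
  w5 (successors {w6}): φ is false.
  w6 (successors {w2, w4, w5, w6}): φ is false.
  w7 (successors {w4, w5}): φ is false.
Detail at w0 (counterexample):
  At w0: q & r is false, <><>r is true, so (q & r) & <><>r is false.
    At w0: <><>r requires <>r at some successor in {w3, w5}.
      <>r holds at w3, so <><>r is true at w0.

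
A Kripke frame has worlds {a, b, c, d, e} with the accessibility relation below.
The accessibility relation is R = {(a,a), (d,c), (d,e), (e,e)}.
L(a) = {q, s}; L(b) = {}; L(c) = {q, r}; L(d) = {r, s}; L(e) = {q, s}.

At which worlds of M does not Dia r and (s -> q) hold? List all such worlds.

a, b, c, e

Let φ = not Dia r and (s -> q). Evaluate φ at each world:
  a (successors {a}): φ is true.
  b (successors ∅): φ is true.
  c (successors ∅): φ is true.
  d (successors {c, e}): φ is false.
  e (successors {e}): φ is true.
For instance, at a:
  At a: not Dia r is true, s -> q is true, so not Dia r and (s -> q) is true.
    At a: Dia r is false, so not Dia r is true.
      At a: Dia r requires r at some successor in {a}.
        At a: r is false.
      So Dia r is false at a.
Satisfying worlds: {a, b, c, e}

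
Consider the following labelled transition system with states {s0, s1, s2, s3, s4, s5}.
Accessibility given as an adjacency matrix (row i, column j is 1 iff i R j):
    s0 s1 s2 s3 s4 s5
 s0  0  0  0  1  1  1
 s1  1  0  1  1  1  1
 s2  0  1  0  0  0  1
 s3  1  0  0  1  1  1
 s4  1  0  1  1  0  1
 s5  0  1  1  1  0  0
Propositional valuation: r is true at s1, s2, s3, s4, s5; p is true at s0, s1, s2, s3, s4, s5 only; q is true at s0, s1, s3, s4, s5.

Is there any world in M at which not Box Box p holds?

Let φ = not Box Box p. Evaluate φ at each world:
  s0 (successors {s3, s4, s5}): φ is false.
  s1 (successors {s0, s2, s3, s4, s5}): φ is false.
  s2 (successors {s1, s5}): φ is false.
  s3 (successors {s0, s3, s4, s5}): φ is false.
  s4 (successors {s0, s2, s3, s5}): φ is false.
  s5 (successors {s1, s2, s3}): φ is false.
For instance, at s1:
  At s1: Box Box p is true, so not Box Box p is false.
    At s1: Box Box p requires Box p at every successor {s0, s2, s3, s4, s5}.
      At s0: Box p is true.
      At s2: Box p is true.
      At s3: Box p is true.
      At s4: Box p is true.
      At s5: Box p is true.
    So Box Box p is true at s1.

No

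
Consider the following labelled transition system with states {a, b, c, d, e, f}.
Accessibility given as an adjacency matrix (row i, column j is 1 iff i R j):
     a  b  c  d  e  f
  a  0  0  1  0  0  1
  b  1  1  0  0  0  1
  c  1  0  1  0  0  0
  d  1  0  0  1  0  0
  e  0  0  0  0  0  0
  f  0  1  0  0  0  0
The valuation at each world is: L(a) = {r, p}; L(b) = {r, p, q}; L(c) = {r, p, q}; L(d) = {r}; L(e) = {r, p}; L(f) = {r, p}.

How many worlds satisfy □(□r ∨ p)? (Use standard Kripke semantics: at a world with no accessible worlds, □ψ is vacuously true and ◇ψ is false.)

Let φ = □(□r ∨ p). Evaluate φ at each world:
  a (successors {c, f}): φ is true.
  b (successors {a, b, f}): φ is true.
  c (successors {a, c}): φ is true.
  d (successors {a, d}): φ is true.
  e (successors ∅): φ is true.
  f (successors {b}): φ is true.
For instance, at c:
  At c: □(□r ∨ p) requires □r ∨ p at every successor {a, c}.
      At a: □r is true, p is true, so □r ∨ p is true.
      At c: □r is true, p is true, so □r ∨ p is true.
  So □(□r ∨ p) is true at c.
Satisfying worlds: {a, b, c, d, e, f}

6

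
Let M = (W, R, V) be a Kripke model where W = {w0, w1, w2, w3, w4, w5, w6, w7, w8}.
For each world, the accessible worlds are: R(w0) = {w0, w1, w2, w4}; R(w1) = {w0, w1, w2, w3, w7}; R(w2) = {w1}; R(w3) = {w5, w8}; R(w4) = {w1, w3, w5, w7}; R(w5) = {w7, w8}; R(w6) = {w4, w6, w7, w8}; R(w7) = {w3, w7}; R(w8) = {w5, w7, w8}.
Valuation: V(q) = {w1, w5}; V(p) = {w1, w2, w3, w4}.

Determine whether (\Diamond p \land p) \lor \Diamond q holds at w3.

Yes

At w3: \Diamond p \land p is false, \Diamond q is true, so (\Diamond p \land p) \lor \Diamond q is true.
  At w3: \Diamond p is false, p is true, so \Diamond p \land p is false.
    At w3: \Diamond p requires p at some successor in {w5, w8}.
      At w5: p is false.
      At w8: p is false.
    So \Diamond p is false at w3.
  At w3: \Diamond q requires q at some successor in {w5, w8}.
    q holds at w5, so \Diamond q is true at w3.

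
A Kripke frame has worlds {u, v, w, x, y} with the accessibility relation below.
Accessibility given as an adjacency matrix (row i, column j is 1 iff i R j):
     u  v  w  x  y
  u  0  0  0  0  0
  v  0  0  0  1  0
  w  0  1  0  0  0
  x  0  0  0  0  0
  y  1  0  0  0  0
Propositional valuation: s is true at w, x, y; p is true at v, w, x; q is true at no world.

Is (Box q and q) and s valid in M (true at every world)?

No

Let φ = (Box q and q) and s. Evaluate φ at each world:
  u (successors ∅): φ is false.
  v (successors {x}): φ is false.
  w (successors {v}): φ is false.
  x (successors ∅): φ is false.
  y (successors {u}): φ is false.
Detail at u (counterexample):
  At u: Box q and q is false, s is false, so (Box q and q) and s is false.
    At u: Box q is true, q is false, so Box q and q is false.
      At u: no accessible worlds, so Box q holds vacuously.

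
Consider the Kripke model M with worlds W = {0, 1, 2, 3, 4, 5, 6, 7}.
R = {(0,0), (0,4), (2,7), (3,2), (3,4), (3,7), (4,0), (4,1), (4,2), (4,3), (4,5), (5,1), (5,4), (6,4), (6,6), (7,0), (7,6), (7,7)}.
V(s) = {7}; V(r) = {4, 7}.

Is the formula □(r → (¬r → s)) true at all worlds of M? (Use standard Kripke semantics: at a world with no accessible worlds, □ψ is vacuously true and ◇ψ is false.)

Yes

Recall that □ψ holds at a world iff ψ holds at every accessible world, and ◇ψ holds iff ψ holds at some accessible world.
Let φ = □(r → (¬r → s)). Evaluate φ at each world:
  0 (successors {0, 4}): φ is true.
  1 (successors ∅): φ is true.
  2 (successors {7}): φ is true.
  3 (successors {2, 4, 7}): φ is true.
  4 (successors {0, 1, 2, 3, 5}): φ is true.
  5 (successors {1, 4}): φ is true.
  6 (successors {4, 6}): φ is true.
  7 (successors {0, 6, 7}): φ is true.
For instance, at 4:
  At 4: □(r → (¬r → s)) requires r → (¬r → s) at every successor {0, 1, 2, 3, 5}.
    At 0: r → (¬r → s) is true.
    At 1: r → (¬r → s) is true.
    At 2: r → (¬r → s) is true.
    At 3: r → (¬r → s) is true.
    At 5: r → (¬r → s) is true.
  So □(r → (¬r → s)) is true at 4.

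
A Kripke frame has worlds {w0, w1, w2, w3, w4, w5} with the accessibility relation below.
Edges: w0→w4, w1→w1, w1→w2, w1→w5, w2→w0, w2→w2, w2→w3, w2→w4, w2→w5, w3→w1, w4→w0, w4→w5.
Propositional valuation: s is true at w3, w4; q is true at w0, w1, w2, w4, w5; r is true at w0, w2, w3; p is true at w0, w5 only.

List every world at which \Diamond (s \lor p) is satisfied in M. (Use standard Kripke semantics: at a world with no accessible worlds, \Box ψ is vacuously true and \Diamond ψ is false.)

Let φ = \Diamond (s \lor p). Evaluate φ at each world:
  w0 (successors {w4}): φ is true.
  w1 (successors {w1, w2, w5}): φ is true.
  w2 (successors {w0, w2, w3, w4, w5}): φ is true.
  w3 (successors {w1}): φ is false.
  w4 (successors {w0, w5}): φ is true.
  w5 (successors ∅): φ is false.
For instance, at w3:
  At w3: \Diamond (s \lor p) requires s \lor p at some successor in {w1}.
    At w1: s \lor p is false.
  So \Diamond (s \lor p) is false at w3.
Satisfying worlds: {w0, w1, w2, w4}

w0, w1, w2, w4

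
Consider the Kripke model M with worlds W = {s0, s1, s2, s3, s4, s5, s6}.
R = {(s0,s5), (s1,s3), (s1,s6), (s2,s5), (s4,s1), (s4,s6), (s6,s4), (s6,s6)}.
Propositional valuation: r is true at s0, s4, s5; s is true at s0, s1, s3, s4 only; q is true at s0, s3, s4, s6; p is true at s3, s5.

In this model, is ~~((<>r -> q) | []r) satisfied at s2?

Yes

At s2: ~((<>r -> q) | []r) is false, so ~~((<>r -> q) | []r) is true.
  At s2: (<>r -> q) | []r is true, so ~((<>r -> q) | []r) is false.
    At s2: <>r -> q is false, []r is true, so (<>r -> q) | []r is true.
      At s2: <>r is true, q is false, so <>r -> q is false.
      At s2: []r requires r at every successor {s5}.
        At s5: r is true.
      So []r is true at s2.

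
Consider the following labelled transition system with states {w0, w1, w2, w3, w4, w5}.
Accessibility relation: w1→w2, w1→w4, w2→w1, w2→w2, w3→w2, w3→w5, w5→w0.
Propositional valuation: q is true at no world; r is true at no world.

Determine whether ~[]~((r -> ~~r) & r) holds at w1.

At w1: []~((r -> ~~r) & r) is true, so ~[]~((r -> ~~r) & r) is false.
  At w1: []~((r -> ~~r) & r) requires ~((r -> ~~r) & r) at every successor {w2, w4}.
    At w2: ~((r -> ~~r) & r) is true.
    At w4: ~((r -> ~~r) & r) is true.
  So []~((r -> ~~r) & r) is true at w1.

No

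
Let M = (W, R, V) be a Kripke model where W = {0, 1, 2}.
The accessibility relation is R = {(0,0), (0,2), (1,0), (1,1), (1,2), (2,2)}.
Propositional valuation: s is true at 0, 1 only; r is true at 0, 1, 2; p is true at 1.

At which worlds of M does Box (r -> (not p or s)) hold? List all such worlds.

Let φ = Box (r -> (not p or s)). Evaluate φ at each world:
  0 (successors {0, 2}): φ is true.
  1 (successors {0, 1, 2}): φ is true.
  2 (successors {2}): φ is true.
For instance, at 1:
  At 1: Box (r -> (not p or s)) requires r -> (not p or s) at every successor {0, 1, 2}.
    At 0: r -> (not p or s) is true.
    At 1: r -> (not p or s) is true.
    At 2: r -> (not p or s) is true.
  So Box (r -> (not p or s)) is true at 1.
Satisfying worlds: {0, 1, 2}

0, 1, 2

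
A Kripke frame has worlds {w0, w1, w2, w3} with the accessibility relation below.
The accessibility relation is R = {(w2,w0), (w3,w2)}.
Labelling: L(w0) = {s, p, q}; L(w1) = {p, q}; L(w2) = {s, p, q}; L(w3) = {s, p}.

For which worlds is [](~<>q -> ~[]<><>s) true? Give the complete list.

Recall that []ψ holds at a world iff ψ holds at every accessible world, and <>ψ holds iff ψ holds at some accessible world.
Let φ = [](~<>q -> ~[]<><>s). Evaluate φ at each world:
  w0 (successors ∅): φ is true.
  w1 (successors ∅): φ is true.
  w2 (successors {w0}): φ is false.
  w3 (successors {w2}): φ is true.
For instance, at w3:
  At w3: [](~<>q -> ~[]<><>s) requires ~<>q -> ~[]<><>s at every successor {w2}.
      At w2: ~<>q is false, ~[]<><>s is true, so ~<>q -> ~[]<><>s is true.
  So [](~<>q -> ~[]<><>s) is true at w3.
Satisfying worlds: {w0, w1, w3}

w0, w1, w3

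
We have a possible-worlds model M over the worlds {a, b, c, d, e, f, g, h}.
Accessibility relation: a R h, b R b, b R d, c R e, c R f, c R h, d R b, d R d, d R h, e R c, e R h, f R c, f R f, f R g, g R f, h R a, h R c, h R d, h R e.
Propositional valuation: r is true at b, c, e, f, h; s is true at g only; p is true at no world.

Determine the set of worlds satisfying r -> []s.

a, d, g

Let φ = r -> []s. Evaluate φ at each world:
  a (successors {h}): φ is true.
  b (successors {b, d}): φ is false.
  c (successors {e, f, h}): φ is false.
  d (successors {b, d, h}): φ is true.
  e (successors {c, h}): φ is false.
  f (successors {c, f, g}): φ is false.
  g (successors {f}): φ is true.
  h (successors {a, c, d, e}): φ is false.
For instance, at e:
  At e: r is true, []s is false, so r -> []s is false.
    At e: []s requires s at every successor {c, h}.
      s fails at c, so []s is false at e.
Satisfying worlds: {a, d, g}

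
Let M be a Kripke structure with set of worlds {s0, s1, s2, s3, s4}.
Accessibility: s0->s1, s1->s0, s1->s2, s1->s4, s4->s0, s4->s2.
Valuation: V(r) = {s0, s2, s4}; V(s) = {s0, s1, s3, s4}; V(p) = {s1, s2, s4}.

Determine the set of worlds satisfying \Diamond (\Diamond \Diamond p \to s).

s0, s1, s4

Let φ = \Diamond (\Diamond \Diamond p \to s). Evaluate φ at each world:
  s0 (successors {s1}): φ is true.
  s1 (successors {s0, s2, s4}): φ is true.
  s2 (successors ∅): φ is false.
  s3 (successors ∅): φ is false.
  s4 (successors {s0, s2}): φ is true.
For instance, at s4:
  At s4: \Diamond (\Diamond \Diamond p \to s) requires \Diamond \Diamond p \to s at some successor in {s0, s2}.
    \Diamond \Diamond p \to s holds at s0, so \Diamond (\Diamond \Diamond p \to s) is true at s4.
      At s0: \Diamond \Diamond p is true, s is true, so \Diamond \Diamond p \to s is true.
Satisfying worlds: {s0, s1, s4}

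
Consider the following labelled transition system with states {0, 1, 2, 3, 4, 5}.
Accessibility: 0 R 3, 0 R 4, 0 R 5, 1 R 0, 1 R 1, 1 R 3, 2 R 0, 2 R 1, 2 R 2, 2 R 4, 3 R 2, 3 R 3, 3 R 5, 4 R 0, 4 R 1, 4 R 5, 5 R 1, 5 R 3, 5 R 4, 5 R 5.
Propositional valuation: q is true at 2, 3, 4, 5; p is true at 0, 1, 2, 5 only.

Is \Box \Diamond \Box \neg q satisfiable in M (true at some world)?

Let φ = \Box \Diamond \Box \neg q. Evaluate φ at each world:
  0 (successors {3, 4, 5}): φ is false.
  1 (successors {0, 1, 3}): φ is false.
  2 (successors {0, 1, 2, 4}): φ is false.
  3 (successors {2, 3, 5}): φ is false.
  4 (successors {0, 1, 5}): φ is false.
  5 (successors {1, 3, 4, 5}): φ is false.
For instance, at 1:
  At 1: \Box \Diamond \Box \neg q requires \Diamond \Box \neg q at every successor {0, 1, 3}.
    \Diamond \Box \neg q fails at 0, so \Box \Diamond \Box \neg q is false at 1.
      At 0: \Diamond \Box \neg q requires \Box \neg q at some successor in {3, 4, 5}.
        At 3: \Box \neg q is false.
        At 4: \Box \neg q is false.
        At 5: \Box \neg q is false.
      So \Diamond \Box \neg q is false at 0.

No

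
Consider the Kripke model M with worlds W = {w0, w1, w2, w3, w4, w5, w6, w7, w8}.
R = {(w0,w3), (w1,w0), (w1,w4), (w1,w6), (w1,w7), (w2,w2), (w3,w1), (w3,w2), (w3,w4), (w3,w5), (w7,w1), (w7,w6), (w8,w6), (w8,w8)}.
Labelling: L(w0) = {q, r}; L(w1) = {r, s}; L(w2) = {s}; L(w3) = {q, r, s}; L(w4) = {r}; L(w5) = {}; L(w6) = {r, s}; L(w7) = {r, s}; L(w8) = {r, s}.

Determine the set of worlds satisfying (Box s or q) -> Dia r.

Let φ = (Box s or q) -> Dia r. Evaluate φ at each world:
  w0 (successors {w3}): φ is true.
  w1 (successors {w0, w4, w6, w7}): φ is true.
  w2 (successors {w2}): φ is false.
  w3 (successors {w1, w2, w4, w5}): φ is true.
  w4 (successors ∅): φ is false.
  w5 (successors ∅): φ is false.
  w6 (successors ∅): φ is false.
  w7 (successors {w1, w6}): φ is true.
  w8 (successors {w6, w8}): φ is true.
For instance, at w1:
  At w1: Box s or q is false, Dia r is true, so (Box s or q) -> Dia r is true.
    At w1: Box s is false, q is false, so Box s or q is false.
      At w1: Box s requires s at every successor {w0, w4, w6, w7}.
        s fails at w0, so Box s is false at w1.
    At w1: Dia r requires r at some successor in {w0, w4, w6, w7}.
      r holds at w0, so Dia r is true at w1.
Satisfying worlds: {w0, w1, w3, w7, w8}

w0, w1, w3, w7, w8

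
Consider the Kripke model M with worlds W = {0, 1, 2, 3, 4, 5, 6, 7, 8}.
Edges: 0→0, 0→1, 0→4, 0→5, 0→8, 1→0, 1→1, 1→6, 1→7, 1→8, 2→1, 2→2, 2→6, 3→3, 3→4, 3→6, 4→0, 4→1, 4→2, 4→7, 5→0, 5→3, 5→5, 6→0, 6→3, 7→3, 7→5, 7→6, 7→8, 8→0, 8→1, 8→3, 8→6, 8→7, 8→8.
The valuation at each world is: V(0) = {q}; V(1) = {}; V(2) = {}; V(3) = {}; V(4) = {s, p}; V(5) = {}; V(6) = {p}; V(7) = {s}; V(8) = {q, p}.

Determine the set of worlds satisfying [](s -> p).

0, 2, 3, 5, 6, 7

Recall that []ψ holds at a world iff ψ holds at every accessible world, and <>ψ holds iff ψ holds at some accessible world.
Let φ = [](s -> p). Evaluate φ at each world:
  0 (successors {0, 1, 4, 5, 8}): φ is true.
  1 (successors {0, 1, 6, 7, 8}): φ is false.
  2 (successors {1, 2, 6}): φ is true.
  3 (successors {3, 4, 6}): φ is true.
  4 (successors {0, 1, 2, 7}): φ is false.
  5 (successors {0, 3, 5}): φ is true.
  6 (successors {0, 3}): φ is true.
  7 (successors {3, 5, 6, 8}): φ is true.
  8 (successors {0, 1, 3, 6, 7, 8}): φ is false.
For instance, at 7:
  At 7: [](s -> p) requires s -> p at every successor {3, 5, 6, 8}.
    At 3: s -> p is true.
    At 5: s -> p is true.
    At 6: s -> p is true.
    At 8: s -> p is true.
  So [](s -> p) is true at 7.
Satisfying worlds: {0, 2, 3, 5, 6, 7}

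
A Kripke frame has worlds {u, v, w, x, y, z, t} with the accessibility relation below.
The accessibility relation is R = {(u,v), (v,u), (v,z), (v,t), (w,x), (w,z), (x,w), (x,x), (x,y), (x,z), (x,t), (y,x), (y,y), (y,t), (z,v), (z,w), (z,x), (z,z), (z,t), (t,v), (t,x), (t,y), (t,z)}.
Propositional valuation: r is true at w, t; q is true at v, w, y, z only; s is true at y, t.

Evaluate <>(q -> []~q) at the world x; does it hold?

Yes

Recall that []ψ holds at a world iff ψ holds at every accessible world, and <>ψ holds iff ψ holds at some accessible world.
At x: <>(q -> []~q) requires q -> []~q at some successor in {w, x, y, z, t}.
  q -> []~q holds at x, so <>(q -> []~q) is true at x.
    At x: q is false, []~q is false, so q -> []~q is true.
      At x: []~q requires ~q at every successor {w, x, y, z, t}.
        ~q fails at w, so []~q is false at x.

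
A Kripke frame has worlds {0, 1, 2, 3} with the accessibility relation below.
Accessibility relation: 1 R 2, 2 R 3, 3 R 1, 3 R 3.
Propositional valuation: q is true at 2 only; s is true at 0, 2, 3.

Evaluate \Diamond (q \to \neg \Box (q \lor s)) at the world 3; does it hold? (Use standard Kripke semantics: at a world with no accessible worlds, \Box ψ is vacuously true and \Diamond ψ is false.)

At 3: \Diamond (q \to \neg \Box (q \lor s)) requires q \to \neg \Box (q \lor s) at some successor in {1, 3}.
  q \to \neg \Box (q \lor s) holds at 1, so \Diamond (q \to \neg \Box (q \lor s)) is true at 3.
    At 1: q is false, \neg \Box (q \lor s) is false, so q \to \neg \Box (q \lor s) is true.
      At 1: \Box (q \lor s) is true, so \neg \Box (q \lor s) is false.

Yes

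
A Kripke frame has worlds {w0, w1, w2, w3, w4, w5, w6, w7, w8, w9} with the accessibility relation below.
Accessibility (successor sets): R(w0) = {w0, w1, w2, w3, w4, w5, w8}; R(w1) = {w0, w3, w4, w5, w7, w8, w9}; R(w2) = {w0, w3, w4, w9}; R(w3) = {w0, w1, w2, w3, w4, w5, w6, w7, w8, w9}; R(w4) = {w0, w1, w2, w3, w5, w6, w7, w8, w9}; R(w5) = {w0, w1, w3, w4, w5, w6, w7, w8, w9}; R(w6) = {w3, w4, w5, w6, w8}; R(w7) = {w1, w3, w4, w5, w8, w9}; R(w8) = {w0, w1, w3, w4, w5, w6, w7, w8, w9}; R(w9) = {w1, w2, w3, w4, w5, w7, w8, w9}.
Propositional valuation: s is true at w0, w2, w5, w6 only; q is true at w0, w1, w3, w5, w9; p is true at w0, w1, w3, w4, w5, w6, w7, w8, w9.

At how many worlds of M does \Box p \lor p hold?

Let φ = \Box p \lor p. Evaluate φ at each world:
  w0 (successors {w0, w1, w2, w3, w4, w5, w8}): φ is true.
  w1 (successors {w0, w3, w4, w5, w7, w8, w9}): φ is true.
  w2 (successors {w0, w3, w4, w9}): φ is true.
  w3 (successors {w0, w1, w2, w3, w4, w5, w6, w7, w8, w9}): φ is true.
  w4 (successors {w0, w1, w2, w3, w5, w6, w7, w8, w9}): φ is true.
  w5 (successors {w0, w1, w3, w4, w5, w6, w7, w8, w9}): φ is true.
  w6 (successors {w3, w4, w5, w6, w8}): φ is true.
  w7 (successors {w1, w3, w4, w5, w8, w9}): φ is true.
  w8 (successors {w0, w1, w3, w4, w5, w6, w7, w8, w9}): φ is true.
  w9 (successors {w1, w2, w3, w4, w5, w7, w8, w9}): φ is true.
For instance, at w3:
  At w3: \Box p is false, p is true, so \Box p \lor p is true.
    At w3: \Box p requires p at every successor {w0, w1, w2, w3, w4, w5, w6, w7, w8, w9}.
      p fails at w2, so \Box p is false at w3.
Satisfying worlds: {w0, w1, w2, w3, w4, w5, w6, w7, w8, w9}

10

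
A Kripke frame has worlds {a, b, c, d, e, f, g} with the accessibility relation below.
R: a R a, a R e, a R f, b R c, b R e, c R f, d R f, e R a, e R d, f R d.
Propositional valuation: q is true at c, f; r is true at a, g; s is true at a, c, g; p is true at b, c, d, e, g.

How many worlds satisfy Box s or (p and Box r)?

Let φ = Box s or (p and Box r). Evaluate φ at each world:
  a (successors {a, e, f}): φ is false.
  b (successors {c, e}): φ is false.
  c (successors {f}): φ is false.
  d (successors {f}): φ is false.
  e (successors {a, d}): φ is false.
  f (successors {d}): φ is false.
  g (successors ∅): φ is true.
For instance, at e:
  At e: Box s is false, p and Box r is false, so Box s or (p and Box r) is false.
    At e: Box s requires s at every successor {a, d}.
      s fails at d, so Box s is false at e.
    At e: p is true, Box r is false, so p and Box r is false.
      At e: Box r requires r at every successor {a, d}.
        r fails at d, so Box r is false at e.
Satisfying worlds: {g}

1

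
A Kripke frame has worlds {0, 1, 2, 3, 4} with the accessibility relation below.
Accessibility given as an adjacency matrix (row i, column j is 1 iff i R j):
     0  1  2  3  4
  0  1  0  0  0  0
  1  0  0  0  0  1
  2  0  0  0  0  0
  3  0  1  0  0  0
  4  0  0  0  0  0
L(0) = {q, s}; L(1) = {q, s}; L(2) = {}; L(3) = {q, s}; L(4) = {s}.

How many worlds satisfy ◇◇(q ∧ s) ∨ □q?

Recall that □ψ holds at a world iff ψ holds at every accessible world, and ◇ψ holds iff ψ holds at some accessible world.
Let φ = ◇◇(q ∧ s) ∨ □q. Evaluate φ at each world:
  0 (successors {0}): φ is true.
  1 (successors {4}): φ is false.
  2 (successors ∅): φ is true.
  3 (successors {1}): φ is true.
  4 (successors ∅): φ is true.
For instance, at 0:
  At 0: ◇◇(q ∧ s) is true, □q is true, so ◇◇(q ∧ s) ∨ □q is true.
    At 0: ◇◇(q ∧ s) requires ◇(q ∧ s) at some successor in {0}.
      ◇(q ∧ s) holds at 0, so ◇◇(q ∧ s) is true at 0.
    At 0: □q requires q at every successor {0}.
      At 0: q is true.
    So □q is true at 0.
Satisfying worlds: {0, 2, 3, 4}

4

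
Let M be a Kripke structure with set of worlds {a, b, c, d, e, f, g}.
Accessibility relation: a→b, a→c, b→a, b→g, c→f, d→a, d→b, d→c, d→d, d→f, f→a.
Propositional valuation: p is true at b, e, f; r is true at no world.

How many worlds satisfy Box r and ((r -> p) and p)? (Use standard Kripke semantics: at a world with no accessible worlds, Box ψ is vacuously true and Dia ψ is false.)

Let φ = Box r and ((r -> p) and p). Evaluate φ at each world:
  a (successors {b, c}): φ is false.
  b (successors {a, g}): φ is false.
  c (successors {f}): φ is false.
  d (successors {a, b, c, d, f}): φ is false.
  e (successors ∅): φ is true.
  f (successors {a}): φ is false.
  g (successors ∅): φ is false.
For instance, at c:
  At c: Box r is false, (r -> p) and p is false, so Box r and ((r -> p) and p) is false.
    At c: Box r requires r at every successor {f}.
      r fails at f, so Box r is false at c.
Satisfying worlds: {e}

1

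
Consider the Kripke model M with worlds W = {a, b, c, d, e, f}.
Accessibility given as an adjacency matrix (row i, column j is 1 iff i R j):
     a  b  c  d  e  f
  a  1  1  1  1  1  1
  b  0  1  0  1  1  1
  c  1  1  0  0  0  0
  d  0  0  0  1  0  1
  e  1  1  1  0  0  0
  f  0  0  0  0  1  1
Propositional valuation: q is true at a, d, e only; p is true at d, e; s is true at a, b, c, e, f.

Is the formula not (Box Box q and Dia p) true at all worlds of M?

Yes

Let φ = not (Box Box q and Dia p). Evaluate φ at each world:
  a (successors {a, b, c, d, e, f}): φ is true.
  b (successors {b, d, e, f}): φ is true.
  c (successors {a, b}): φ is true.
  d (successors {d, f}): φ is true.
  e (successors {a, b, c}): φ is true.
  f (successors {e, f}): φ is true.
For instance, at b:
  At b: Box Box q and Dia p is false, so not (Box Box q and Dia p) is true.
    At b: Box Box q is false, Dia p is true, so Box Box q and Dia p is false.
      At b: Box Box q requires Box q at every successor {b, d, e, f}.
        Box q fails at b, so Box Box q is false at b.
      At b: Dia p requires p at some successor in {b, d, e, f}.
        p holds at d, so Dia p is true at b.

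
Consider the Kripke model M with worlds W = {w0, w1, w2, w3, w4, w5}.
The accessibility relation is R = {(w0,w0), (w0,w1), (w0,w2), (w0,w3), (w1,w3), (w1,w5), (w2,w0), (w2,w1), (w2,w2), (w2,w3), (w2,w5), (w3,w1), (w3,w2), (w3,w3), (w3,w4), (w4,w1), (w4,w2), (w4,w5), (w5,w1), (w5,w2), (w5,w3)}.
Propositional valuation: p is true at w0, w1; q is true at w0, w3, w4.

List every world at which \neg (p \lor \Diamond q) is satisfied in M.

w4

Let φ = \neg (p \lor \Diamond q). Evaluate φ at each world:
  w0 (successors {w0, w1, w2, w3}): φ is false.
  w1 (successors {w3, w5}): φ is false.
  w2 (successors {w0, w1, w2, w3, w5}): φ is false.
  w3 (successors {w1, w2, w3, w4}): φ is false.
  w4 (successors {w1, w2, w5}): φ is true.
  w5 (successors {w1, w2, w3}): φ is false.
For instance, at w1:
  At w1: p \lor \Diamond q is true, so \neg (p \lor \Diamond q) is false.
    At w1: p is true, \Diamond q is true, so p \lor \Diamond q is true.
      At w1: \Diamond q requires q at some successor in {w3, w5}.
        q holds at w3, so \Diamond q is true at w1.
Satisfying worlds: {w4}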